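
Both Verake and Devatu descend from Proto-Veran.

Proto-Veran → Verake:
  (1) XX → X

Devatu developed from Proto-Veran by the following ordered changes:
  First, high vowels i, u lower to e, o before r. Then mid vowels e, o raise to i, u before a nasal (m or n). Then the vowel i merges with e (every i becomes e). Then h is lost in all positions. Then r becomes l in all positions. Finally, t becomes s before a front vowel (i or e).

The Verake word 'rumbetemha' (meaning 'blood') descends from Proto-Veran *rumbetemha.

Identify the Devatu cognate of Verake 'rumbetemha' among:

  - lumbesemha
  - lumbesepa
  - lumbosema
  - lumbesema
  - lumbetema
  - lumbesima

lumbesema

Devatu: *rumbetemha > rumbetimha > rumbetemha > rumbetema > lumbetema > lumbesema  (by pre-nasal raising, vowel merger, h-loss, unconditioned shift, palatalisation)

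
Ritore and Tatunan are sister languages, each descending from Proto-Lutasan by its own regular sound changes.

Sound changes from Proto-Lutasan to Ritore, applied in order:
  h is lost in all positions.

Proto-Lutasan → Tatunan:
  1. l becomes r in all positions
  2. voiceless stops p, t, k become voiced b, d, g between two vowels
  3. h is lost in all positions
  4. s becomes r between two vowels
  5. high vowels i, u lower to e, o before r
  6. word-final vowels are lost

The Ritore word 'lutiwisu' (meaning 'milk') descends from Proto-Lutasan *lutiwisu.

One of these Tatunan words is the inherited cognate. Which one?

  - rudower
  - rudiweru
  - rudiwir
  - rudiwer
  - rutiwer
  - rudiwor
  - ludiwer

Tatunan: *lutiwisu
  lutiwisu → rutiwisu   [unconditioned shift]
  rutiwisu → rudiwisu   [intervocalic voicing]
  rudiwisu (rule 3 does not apply)
  rudiwisu → rudiwiru   [rhotacism]
  rudiwiru → rudiweru   [pre-rhotic lowering]
  rudiweru → rudiwer   [apocope]
  giving Tatunan rudiwer.

rudiwer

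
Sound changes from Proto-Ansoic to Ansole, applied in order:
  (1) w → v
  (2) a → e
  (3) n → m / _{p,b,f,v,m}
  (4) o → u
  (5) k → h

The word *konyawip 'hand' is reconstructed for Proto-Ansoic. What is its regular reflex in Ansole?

hunyevip

Ansole: *konyawip
  konyawip → konyavip   [unconditioned shift]
  konyavip → konyevip   [vowel merger]
  konyevip (rule 3 does not apply)
  konyevip → kunyevip   [vowel merger]
  kunyevip → hunyevip   [unconditioned shift]
  giving Ansole hunyevip.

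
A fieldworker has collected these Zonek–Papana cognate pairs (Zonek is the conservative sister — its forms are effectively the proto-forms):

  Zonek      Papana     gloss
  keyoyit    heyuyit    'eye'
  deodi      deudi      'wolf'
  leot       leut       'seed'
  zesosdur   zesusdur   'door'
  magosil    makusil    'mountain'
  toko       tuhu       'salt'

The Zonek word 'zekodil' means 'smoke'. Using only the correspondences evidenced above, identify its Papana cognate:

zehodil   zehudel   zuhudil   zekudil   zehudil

toko ~ tuhu — Zonek k corresponds to Papana h between vowels (before a back vowel).
keyoyit ~ heyuyit, zesosdur ~ zesusdur — Zonek o corresponds to Papana u after a consonant, before a consonant other than r, m, n, p, b, f, v.
Applying these to Zonek 'zekodil':
  zekodil → zehodil   (k→h between vowels (before a back vowel))
  zehodil → zehudil   (o→u after a consonant, before a consonant other than r, m, n, p, b, f, v)
So the Papana cognate is 'zehudil'.

zehudil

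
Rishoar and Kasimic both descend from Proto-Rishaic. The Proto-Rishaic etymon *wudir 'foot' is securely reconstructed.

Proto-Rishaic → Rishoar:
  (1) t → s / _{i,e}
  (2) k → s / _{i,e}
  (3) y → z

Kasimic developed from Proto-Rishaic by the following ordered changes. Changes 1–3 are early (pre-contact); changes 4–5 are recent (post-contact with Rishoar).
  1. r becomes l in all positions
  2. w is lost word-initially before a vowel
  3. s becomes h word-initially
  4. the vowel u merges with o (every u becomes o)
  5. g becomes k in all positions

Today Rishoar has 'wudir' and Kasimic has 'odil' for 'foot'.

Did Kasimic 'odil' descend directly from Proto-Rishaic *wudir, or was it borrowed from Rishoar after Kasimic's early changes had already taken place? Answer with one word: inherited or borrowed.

inherited

If inherited, *wudir would pass through all of Kasimic's changes:
Kasimic: start from *wudir.
  rule 1 (unconditioned shift): wudir → wudil
  rule 2 (glide loss): wudil → udil
  rule 3: no change — udil
  rule 4 (vowel merger): udil → odil
  rule 5: no change — odil
  ⇒ Kasimic odil
If borrowed from Rishoar 'wudir' after the early changes, it would undergo only the recent ones:
  rule 4 (vowel merger): wudir → wodir
  rule 5 (unconditioned shift): no change (wodir)
  ⇒ as a loan: wodir
Kasimic 'odil' matches the inherited outcome exactly, so it is an inherited cognate, not a loan.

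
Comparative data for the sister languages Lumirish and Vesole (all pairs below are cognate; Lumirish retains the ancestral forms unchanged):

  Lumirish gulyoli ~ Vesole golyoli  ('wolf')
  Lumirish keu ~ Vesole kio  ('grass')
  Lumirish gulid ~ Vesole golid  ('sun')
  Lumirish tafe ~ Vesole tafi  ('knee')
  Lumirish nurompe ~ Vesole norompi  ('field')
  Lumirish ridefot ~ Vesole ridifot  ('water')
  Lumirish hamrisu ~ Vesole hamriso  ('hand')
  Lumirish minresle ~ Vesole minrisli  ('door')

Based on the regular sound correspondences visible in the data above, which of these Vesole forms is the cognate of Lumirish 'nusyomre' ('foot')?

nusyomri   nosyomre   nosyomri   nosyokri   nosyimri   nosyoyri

nosyomri

gulyoli ~ golyoli, gulid ~ golid — Lumirish u corresponds to Vesole o after a consonant, before a consonant other than r, m, n, p, b, f, v.
tafe ~ tafi, nurompe ~ norompi — Lumirish e corresponds to Vesole i word-finally.
Applying these to Lumirish 'nusyomre':
  nusyomre → nosyomre   (u→o after a consonant, before a consonant other than r, m, n, p, b, f, v)
  nosyomre → nosyomri   (e→i word-finally)
So the Vesole cognate is 'nosyomri'.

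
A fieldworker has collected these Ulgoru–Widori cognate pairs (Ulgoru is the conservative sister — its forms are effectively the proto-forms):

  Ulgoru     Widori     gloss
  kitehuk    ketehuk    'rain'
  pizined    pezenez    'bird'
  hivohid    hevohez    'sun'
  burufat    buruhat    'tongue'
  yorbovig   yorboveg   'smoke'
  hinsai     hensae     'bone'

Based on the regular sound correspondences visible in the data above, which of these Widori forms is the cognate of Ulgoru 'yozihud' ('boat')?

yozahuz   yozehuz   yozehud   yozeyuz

yozehuz

kitehuk ~ ketehuk, pizined ~ pezenez — Ulgoru i corresponds to Widori e after a consonant, before a consonant other than r, m, n, p, b, f, v.
pizined ~ pezenez, hivohid ~ hevohez — Ulgoru d corresponds to Widori z word-finally.
Applying these to Ulgoru 'yozihud':
  yozihud → yozehud   (i→e after a consonant, before a consonant other than r, m, n, p, b, f, v)
  yozehud → yozehuz   (d→z word-finally)
So the Widori cognate is 'yozehuz'.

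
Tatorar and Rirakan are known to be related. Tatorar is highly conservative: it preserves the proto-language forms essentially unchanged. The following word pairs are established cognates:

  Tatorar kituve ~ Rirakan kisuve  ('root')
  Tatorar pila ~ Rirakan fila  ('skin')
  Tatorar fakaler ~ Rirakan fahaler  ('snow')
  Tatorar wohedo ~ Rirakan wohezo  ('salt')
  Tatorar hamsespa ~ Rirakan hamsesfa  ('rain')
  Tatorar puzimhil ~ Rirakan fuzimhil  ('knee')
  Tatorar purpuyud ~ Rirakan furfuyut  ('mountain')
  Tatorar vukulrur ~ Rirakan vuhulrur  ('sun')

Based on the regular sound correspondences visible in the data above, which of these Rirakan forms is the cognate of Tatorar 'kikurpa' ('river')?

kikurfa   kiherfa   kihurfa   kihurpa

vukulrur ~ vuhulrur — Tatorar k corresponds to Rirakan h between vowels (before a back vowel).
hamsespa ~ hamsesfa — Tatorar p corresponds to Rirakan f after a consonant, before a back vowel.
Applying these to Tatorar 'kikurpa':
  kikurpa → kihurpa   (k→h between vowels (before a back vowel))
  kihurpa → kihurfa   (p→f after a consonant, before a back vowel)
So the Rirakan cognate is 'kihurfa'.

kihurfa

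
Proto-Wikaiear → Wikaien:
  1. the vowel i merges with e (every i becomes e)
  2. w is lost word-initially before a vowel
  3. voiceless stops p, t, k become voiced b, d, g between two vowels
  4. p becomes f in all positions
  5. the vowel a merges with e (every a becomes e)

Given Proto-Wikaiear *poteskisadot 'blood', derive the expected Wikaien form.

Wikaien: start from *poteskisadot.
  rule 1 (vowel merger): poteskisadot → poteskesadot
  rule 2: no change — poteskesadot
  rule 3 (intervocalic voicing): poteskesadot → podeskesadot
  rule 4 (unconditioned shift): podeskesadot → fodeskesadot
  rule 5 (vowel merger): fodeskesadot → fodeskesedot
  ⇒ Wikaien fodeskesedot

fodeskesedot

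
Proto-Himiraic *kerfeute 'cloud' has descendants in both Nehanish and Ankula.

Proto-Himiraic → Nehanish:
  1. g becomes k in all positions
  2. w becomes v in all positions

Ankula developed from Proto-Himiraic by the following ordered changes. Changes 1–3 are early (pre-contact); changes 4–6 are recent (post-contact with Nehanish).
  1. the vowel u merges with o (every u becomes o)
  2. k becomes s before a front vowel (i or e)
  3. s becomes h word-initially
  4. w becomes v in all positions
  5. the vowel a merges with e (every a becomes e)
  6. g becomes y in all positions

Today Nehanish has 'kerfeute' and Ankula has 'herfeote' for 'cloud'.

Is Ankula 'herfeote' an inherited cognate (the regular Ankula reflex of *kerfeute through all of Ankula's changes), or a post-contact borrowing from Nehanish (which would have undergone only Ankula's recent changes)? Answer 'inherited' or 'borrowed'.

inherited

If inherited, *kerfeute would pass through all of Ankula's changes:
Ankula: *kerfeute > kerfeote > serfeote > herfeote  (by vowel merger, palatalisation, debuccalisation)
If borrowed from Nehanish 'kerfeute' after the early changes, it would undergo only the recent ones:
  rule 4 (unconditioned shift): no change (kerfeute)
  rule 5 (vowel merger): no change (kerfeute)
  rule 6 (unconditioned shift): no change (kerfeute)
  ⇒ as a loan: kerfeute
Ankula 'herfeote' matches the inherited outcome exactly, so it is an inherited cognate, not a loan.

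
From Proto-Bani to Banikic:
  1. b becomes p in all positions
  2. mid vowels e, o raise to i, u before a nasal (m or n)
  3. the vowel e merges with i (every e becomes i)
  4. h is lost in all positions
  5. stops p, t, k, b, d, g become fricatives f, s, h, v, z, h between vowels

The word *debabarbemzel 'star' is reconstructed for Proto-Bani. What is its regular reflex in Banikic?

difafarpimzil

Banikic: start from *debabarbemzel.
  rule 1 (unconditioned shift): debabarbemzel → depaparpemzel
  rule 2 (pre-nasal raising): depaparpemzel → depaparpimzel
  rule 3 (vowel merger): depaparpimzel → dipaparpimzil
  rule 4: no change — dipaparpimzil
  rule 5 (intervocalic lenition): dipaparpimzil → difafarpimzil
  ⇒ Banikic difafarpimzil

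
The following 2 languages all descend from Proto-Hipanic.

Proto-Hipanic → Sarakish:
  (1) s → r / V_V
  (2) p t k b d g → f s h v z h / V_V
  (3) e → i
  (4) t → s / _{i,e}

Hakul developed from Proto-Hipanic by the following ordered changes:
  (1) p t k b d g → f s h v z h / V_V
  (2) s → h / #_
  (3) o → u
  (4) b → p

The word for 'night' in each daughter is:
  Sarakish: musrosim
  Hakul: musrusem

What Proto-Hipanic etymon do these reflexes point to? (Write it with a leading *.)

*musrotem

Position 6: Sarakish has s, Hakul has s. Taking the neighbouring segments as reconstructed: Sarakish s can only go back to *t; Hakul s could go back to *t or *s — the one source consistent with every daughter is *t.
Position 5: Sarakish has o, Hakul has u. Sarakish preserves o here (none of its changes turn any other segment into o), so the proto-segment is *o.
Verify the candidate proto-form against each daughter:
Sarakish: *musrotem > musrosem > musrosim  (by intervocalic lenition, vowel merger)
Hakul: start from *musrotem.
  rule 1 (intervocalic lenition): musrotem → musrosem
  rule 2: no change — musrosem
  rule 3 (vowel merger): musrosem → musrusem
  rule 4: no change — musrusem
  ⇒ Hakul musrusem
No other proto-form is consistent with every reflex, so the reconstruction is *musrotem.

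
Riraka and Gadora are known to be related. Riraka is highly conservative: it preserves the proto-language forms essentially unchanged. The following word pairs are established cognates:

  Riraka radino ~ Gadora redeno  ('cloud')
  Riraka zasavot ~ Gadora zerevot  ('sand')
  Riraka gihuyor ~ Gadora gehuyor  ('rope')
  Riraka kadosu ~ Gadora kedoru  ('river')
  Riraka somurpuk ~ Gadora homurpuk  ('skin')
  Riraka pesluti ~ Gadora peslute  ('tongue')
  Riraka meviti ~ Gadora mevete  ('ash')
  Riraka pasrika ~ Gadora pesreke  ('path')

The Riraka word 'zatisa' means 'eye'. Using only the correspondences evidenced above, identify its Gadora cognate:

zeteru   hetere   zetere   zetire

radino ~ redeno, zasavot ~ zerevot — Riraka a corresponds to Gadora e after a consonant, before a consonant other than r, m, n, p, b, f, v.
gihuyor ~ gehuyor, meviti ~ mevete — Riraka i corresponds to Gadora e after a consonant, before a consonant other than r, m, n, p, b, f, v.
zasavot ~ zerevot — Riraka s corresponds to Gadora r between vowels (before a back vowel).
pasrika ~ pesreke — Riraka a corresponds to Gadora e word-finally.
Applying these to Riraka 'zatisa':
  zatisa → zetisa   (a→e after a consonant, before a consonant other than r, m, n, p, b, f, v)
  zetisa → zetesa   (i→e after a consonant, before a consonant other than r, m, n, p, b, f, v)
  zetesa → zetera   (s→r between vowels (before a back vowel))
  zetera → zetere   (a→e word-finally)
So the Gadora cognate is 'zetere'.

zetere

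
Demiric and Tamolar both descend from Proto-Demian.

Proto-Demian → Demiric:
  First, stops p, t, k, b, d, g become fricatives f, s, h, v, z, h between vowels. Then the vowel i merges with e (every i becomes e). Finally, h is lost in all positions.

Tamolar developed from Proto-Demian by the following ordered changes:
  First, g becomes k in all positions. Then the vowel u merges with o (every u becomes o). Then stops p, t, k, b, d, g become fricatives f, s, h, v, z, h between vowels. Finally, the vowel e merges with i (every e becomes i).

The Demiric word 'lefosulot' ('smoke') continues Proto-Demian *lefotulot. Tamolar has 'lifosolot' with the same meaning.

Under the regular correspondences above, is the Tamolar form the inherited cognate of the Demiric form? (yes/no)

yes

Derive the expected Tamolar reflex of *lefotulot:
Tamolar: *lefotulot
  lefotulot (rule 1 does not apply)
  lefotulot → lefotolot   [vowel merger]
  lefotolot → lefosolot   [intervocalic lenition]
  lefosolot → lifosolot   [vowel merger]
  giving Tamolar lifosolot.
Tamolar 'lifosolot' matches the regular reflex exactly, so the pair is cognate.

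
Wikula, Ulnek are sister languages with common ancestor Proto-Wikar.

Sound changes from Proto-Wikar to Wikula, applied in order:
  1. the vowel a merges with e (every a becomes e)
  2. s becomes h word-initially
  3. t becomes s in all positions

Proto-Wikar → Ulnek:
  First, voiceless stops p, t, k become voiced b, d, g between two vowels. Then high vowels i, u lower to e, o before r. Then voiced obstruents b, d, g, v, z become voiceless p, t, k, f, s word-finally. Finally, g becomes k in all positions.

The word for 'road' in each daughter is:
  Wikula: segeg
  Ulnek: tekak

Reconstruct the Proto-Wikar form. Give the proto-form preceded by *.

*tegag

Position 1: Wikula has s, Ulnek has t. Taking the neighbouring segments as reconstructed: Wikula s can only go back to *t; Ulnek t can only go back to *t — the one source consistent with every daughter is *t.
Position 5: Wikula has g, Ulnek has k. Wikula preserves g here (none of its changes turn any other segment into g), so the proto-segment is *g.
Continuing position by position gives *tegag; check it forward:
Wikula: *tegag
  tegag → tegeg   [vowel merger]
  tegeg (rule 2 does not apply)
  tegeg → segeg   [unconditioned shift]
  giving Wikula segeg.
Ulnek: *tegag
  tegag (rule 1 does not apply)
  tegag (rule 2 does not apply)
  tegag → tegak   [final devoicing]
  tegak → tekak   [unconditioned shift]
  giving Ulnek tekak.
Only *tegag yields all of Wikula segeg, Ulnek tekak.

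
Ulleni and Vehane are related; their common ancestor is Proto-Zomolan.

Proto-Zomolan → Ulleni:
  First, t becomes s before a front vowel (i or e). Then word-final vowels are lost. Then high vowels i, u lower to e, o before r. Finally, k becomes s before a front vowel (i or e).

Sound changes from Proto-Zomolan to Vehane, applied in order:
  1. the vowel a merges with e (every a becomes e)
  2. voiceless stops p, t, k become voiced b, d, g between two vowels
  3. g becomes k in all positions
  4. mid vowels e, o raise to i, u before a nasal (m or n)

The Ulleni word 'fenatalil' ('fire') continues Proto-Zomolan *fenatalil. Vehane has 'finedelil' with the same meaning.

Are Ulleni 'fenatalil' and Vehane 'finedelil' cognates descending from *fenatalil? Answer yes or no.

Derive the expected Vehane reflex of *fenatalil:
Vehane: start from *fenatalil.
  rule 1 (vowel merger): fenatalil → fenetelil
  rule 2 (intervocalic voicing): fenetelil → fenedelil
  rule 3: no change — fenedelil
  rule 4 (pre-nasal raising): fenedelil → finedelil
  ⇒ Vehane finedelil
Vehane 'finedelil' matches the regular reflex exactly, so the pair is cognate.

yes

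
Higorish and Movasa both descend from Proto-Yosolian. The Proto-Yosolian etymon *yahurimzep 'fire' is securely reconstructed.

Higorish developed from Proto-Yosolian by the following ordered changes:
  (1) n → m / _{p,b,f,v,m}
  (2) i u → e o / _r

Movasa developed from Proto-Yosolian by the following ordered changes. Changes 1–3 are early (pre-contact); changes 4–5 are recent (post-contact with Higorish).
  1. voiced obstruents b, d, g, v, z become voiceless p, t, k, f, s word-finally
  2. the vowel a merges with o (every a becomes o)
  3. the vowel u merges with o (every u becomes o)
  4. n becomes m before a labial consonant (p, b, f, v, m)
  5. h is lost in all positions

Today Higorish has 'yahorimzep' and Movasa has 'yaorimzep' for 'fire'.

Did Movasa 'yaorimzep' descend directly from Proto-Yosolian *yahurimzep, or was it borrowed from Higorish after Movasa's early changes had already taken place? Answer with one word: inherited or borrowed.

borrowed

If inherited, *yahurimzep would pass through all of Movasa's changes:
Movasa: *yahurimzep
  yahurimzep (rule 1 does not apply)
  yahurimzep → yohurimzep   [vowel merger]
  yohurimzep → yohorimzep   [vowel merger]
  yohorimzep (rule 4 does not apply)
  yohorimzep → yoorimzep   [h-loss]
  giving Movasa yoorimzep.
If borrowed from Higorish 'yahorimzep' after the early changes, it would undergo only the recent ones:
  rule 4 (nasal place assimilation): no change (yahorimzep)
  rule 5 (h-loss): yahorimzep → yaorimzep
  ⇒ as a loan: yaorimzep
Movasa 'yaorimzep' matches the loan outcome 'yaorimzep', not the inherited 'yoorimzep' — it skipped the early Movasa changes, so it was borrowed from Higorish.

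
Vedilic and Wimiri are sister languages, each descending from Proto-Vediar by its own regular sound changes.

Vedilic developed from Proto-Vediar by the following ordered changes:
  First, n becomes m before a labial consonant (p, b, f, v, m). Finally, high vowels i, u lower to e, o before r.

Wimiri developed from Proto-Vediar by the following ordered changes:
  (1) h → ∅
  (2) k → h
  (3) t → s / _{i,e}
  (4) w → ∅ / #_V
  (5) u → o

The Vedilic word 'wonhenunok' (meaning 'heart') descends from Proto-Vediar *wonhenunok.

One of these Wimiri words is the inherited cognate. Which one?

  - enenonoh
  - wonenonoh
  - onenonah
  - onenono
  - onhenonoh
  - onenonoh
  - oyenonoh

Wimiri: start from *wonhenunok.
  rule 1 (h-loss): wonhenunok → wonenunok
  rule 2 (unconditioned shift): wonenunok → wonenunoh
  rule 3: no change — wonenunoh
  rule 4 (glide loss): wonenunoh → onenunoh
  rule 5 (vowel merger): onenunoh → onenonoh
  ⇒ Wimiri onenonoh
Among the options, 'onenonoh' alone shows every Wimiri change applied in order.

onenonoh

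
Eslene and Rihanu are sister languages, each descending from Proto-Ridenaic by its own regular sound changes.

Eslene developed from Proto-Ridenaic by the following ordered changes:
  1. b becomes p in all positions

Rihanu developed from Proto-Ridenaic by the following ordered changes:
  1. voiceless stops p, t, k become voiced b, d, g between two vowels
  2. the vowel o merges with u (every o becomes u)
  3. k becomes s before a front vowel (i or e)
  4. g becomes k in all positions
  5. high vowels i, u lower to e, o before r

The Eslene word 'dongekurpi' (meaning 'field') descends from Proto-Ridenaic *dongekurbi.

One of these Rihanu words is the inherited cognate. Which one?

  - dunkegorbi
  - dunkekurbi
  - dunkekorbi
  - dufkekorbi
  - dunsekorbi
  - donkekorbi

dunkekorbi

Rihanu: *dongekurbi
  dongekurbi → dongegurbi   [intervocalic voicing]
  dongegurbi → dungegurbi   [vowel merger]
  dungegurbi (rule 3 does not apply)
  dungegurbi → dunkekurbi   [unconditioned shift]
  dunkekurbi → dunkekorbi   [pre-rhotic lowering]
  giving Rihanu dunkekorbi.
The other candidates each miss or misapply at least one Rihanu change.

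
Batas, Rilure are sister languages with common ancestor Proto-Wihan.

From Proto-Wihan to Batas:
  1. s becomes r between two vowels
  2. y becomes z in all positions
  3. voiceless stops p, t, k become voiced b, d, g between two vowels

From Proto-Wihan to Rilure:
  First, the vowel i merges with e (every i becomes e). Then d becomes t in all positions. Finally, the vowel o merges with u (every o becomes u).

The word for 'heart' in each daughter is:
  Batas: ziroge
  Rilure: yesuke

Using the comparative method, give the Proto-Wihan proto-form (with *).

Position 1: Batas has z, Rilure has y. Rilure preserves y here (none of its changes turn any other segment into y), so the proto-segment is *y.
Position 3: Batas has r, Rilure has s. Rilure preserves s here (none of its changes turn any other segment into s), so the proto-segment is *s.
This points to *yisoke. Verify forward in each daughter:
Batas: start from *yisoke.
  rule 1 (rhotacism): yisoke → yiroke
  rule 2 (unconditioned shift): yiroke → ziroke
  rule 3 (intervocalic voicing): ziroke → ziroge
  ⇒ Batas ziroge
Rilure: *yisoke > yesoke > yesuke  (by vowel merger, vowel merger)
No other proto-form is consistent with every reflex, so the reconstruction is *yisoke.

*yisoke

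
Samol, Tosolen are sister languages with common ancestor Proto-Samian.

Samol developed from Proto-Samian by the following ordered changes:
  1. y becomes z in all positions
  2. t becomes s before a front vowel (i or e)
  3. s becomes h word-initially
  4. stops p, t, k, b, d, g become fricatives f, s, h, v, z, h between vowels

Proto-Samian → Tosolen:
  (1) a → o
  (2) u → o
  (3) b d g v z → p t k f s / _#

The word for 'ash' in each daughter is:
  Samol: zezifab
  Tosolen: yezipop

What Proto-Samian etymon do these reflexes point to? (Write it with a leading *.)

Position 5: Samol has f, Tosolen has p. Taking the neighbouring segments as reconstructed: Samol f could go back to *p or *f; Tosolen p can only go back to *p — the one source consistent with every daughter is *p.
Position 1: Samol has z, Tosolen has y. Tosolen preserves y here (none of its changes turn any other segment into y), so the proto-segment is *y.
Position 7: Samol has b, Tosolen has p. Samol preserves b here (none of its changes turn any other segment into b), so the proto-segment is *b.
This points to *yezipab. Verify forward in each daughter:
Samol: *yezipab
  yezipab → zezipab   [unconditioned shift]
  zezipab (rule 2 does not apply)
  zezipab (rule 3 does not apply)
  zezipab → zezifab   [intervocalic lenition]
  giving Samol zezifab.
Tosolen: *yezipab > yezipob > yezipop  (by vowel merger, final devoicing)
No other proto-form is consistent with every reflex, so the reconstruction is *yezipab.

*yezipab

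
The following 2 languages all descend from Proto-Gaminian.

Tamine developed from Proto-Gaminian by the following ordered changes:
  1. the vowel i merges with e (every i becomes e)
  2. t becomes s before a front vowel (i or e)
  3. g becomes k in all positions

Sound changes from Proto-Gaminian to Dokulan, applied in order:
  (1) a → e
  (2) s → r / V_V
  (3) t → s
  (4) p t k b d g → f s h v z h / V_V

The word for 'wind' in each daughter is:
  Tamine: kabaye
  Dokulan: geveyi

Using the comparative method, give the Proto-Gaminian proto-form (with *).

*gabayi

Position 2: Tamine has a, Dokulan has e. Tamine preserves a here (none of its changes turn any other segment into a), so the proto-segment is *a.
Position 4: Tamine has a, Dokulan has e. Tamine preserves a here (none of its changes turn any other segment into a), so the proto-segment is *a.
Position 3: Tamine has b, Dokulan has v. Tamine preserves b here (none of its changes turn any other segment into b), so the proto-segment is *b.
Verify the candidate proto-form against each daughter:
Tamine: start from *gabayi.
  rule 1 (vowel merger): gabayi → gabaye
  rule 2: no change — gabaye
  rule 3 (unconditioned shift): gabaye → kabaye
  ⇒ Tamine kabaye
Dokulan: *gabayi
  gabayi → gebeyi   [vowel merger]
  gebeyi (rule 2 does not apply)
  gebeyi (rule 3 does not apply)
  gebeyi → geveyi   [intervocalic lenition]
  giving Dokulan geveyi.
Only *gabayi yields all of Tamine kabaye, Dokulan geveyi.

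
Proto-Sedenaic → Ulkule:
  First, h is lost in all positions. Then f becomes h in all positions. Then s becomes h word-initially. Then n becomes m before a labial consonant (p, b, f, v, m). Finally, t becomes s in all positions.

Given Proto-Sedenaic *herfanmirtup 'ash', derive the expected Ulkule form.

erhammirsup

Ulkule: start from *herfanmirtup.
  rule 1 (h-loss): herfanmirtup → erfanmirtup
  rule 2 (unconditioned shift): erfanmirtup → erhanmirtup
  rule 3: no change — erhanmirtup
  rule 4 (nasal place assimilation): erhanmirtup → erhammirtup
  rule 5 (unconditioned shift): erhammirtup → erhammirsup
  ⇒ Ulkule erhammirsup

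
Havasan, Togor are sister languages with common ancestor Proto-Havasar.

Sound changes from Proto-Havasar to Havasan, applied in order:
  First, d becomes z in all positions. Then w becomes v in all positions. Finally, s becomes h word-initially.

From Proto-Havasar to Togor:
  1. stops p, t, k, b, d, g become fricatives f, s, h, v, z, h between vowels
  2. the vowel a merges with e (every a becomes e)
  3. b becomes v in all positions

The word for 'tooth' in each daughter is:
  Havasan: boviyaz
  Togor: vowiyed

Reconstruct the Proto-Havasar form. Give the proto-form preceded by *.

*bowiyad

Position 6: Havasan has a, Togor has e. Havasan preserves a here (none of its changes turn any other segment into a), so the proto-segment is *a.
Position 7: Havasan has z, Togor has d. Togor preserves d here (none of its changes turn any other segment into d), so the proto-segment is *d.
This points to *bowiyad. Verify forward in each daughter:
Havasan: start from *bowiyad.
  rule 1 (unconditioned shift): bowiyad → bowiyaz
  rule 2 (unconditioned shift): bowiyaz → boviyaz
  rule 3: no change — boviyaz
  ⇒ Havasan boviyaz
Togor: *bowiyad
  bowiyad (rule 1 does not apply)
  bowiyad → bowiyed   [vowel merger]
  bowiyed → vowiyed   [unconditioned shift]
  giving Togor vowiyed.
*bowiyad is the unique common source.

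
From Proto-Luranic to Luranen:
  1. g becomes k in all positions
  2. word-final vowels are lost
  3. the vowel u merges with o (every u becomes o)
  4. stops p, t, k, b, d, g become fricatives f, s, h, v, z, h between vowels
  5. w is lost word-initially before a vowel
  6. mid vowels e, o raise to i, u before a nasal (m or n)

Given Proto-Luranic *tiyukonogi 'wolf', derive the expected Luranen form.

tiyohunok

Luranen: *tiyukonogi > tiyukonoki > tiyukonok > tiyokonok > tiyohonok > tiyohunok  (by unconditioned shift, apocope, vowel merger, intervocalic lenition, pre-nasal raising)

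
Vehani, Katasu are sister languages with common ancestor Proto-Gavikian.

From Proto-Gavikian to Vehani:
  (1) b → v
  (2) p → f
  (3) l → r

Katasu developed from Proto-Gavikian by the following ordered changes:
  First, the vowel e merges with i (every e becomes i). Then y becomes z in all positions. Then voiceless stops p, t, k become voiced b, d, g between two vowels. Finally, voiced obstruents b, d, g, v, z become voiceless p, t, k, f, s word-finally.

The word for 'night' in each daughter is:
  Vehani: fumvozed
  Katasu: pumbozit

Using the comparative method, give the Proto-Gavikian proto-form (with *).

*pumbozed

Position 8: Vehani has d, Katasu has t. Vehani preserves d here (none of its changes turn any other segment into d), so the proto-segment is *d.
Position 4: Vehani has v, Katasu has b. Taking the neighbouring segments as reconstructed: Vehani v could go back to *b or *v; Katasu b can only go back to *b — the one source consistent with every daughter is *b.
Continuing position by position gives *pumbozed; check it forward:
Vehani: *pumbozed > pumvozed > fumvozed  (by unconditioned shift, unconditioned shift)
Katasu: start from *pumbozed.
  rule 1 (vowel merger): pumbozed → pumbozid
  rule 2: no change — pumbozid
  rule 3: no change — pumbozid
  rule 4 (final devoicing): pumbozid → pumbozit
  ⇒ Katasu pumbozit
*pumbozed is the unique common source.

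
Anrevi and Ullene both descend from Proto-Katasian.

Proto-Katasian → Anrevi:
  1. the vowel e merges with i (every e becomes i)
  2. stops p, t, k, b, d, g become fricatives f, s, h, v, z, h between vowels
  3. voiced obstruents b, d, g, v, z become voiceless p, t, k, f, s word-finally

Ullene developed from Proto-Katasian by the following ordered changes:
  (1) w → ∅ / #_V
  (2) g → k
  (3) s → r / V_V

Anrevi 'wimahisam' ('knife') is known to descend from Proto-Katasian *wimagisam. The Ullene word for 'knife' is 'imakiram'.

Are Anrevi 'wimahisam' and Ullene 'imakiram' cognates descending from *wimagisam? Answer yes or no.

yes

Derive the expected Ullene reflex of *wimagisam:
Ullene: *wimagisam
  wimagisam → imagisam   [glide loss]
  imagisam → imakisam   [unconditioned shift]
  imakisam → imakiram   [rhotacism]
  giving Ullene imakiram.
Ullene 'imakiram' matches the regular reflex exactly, so the pair is cognate.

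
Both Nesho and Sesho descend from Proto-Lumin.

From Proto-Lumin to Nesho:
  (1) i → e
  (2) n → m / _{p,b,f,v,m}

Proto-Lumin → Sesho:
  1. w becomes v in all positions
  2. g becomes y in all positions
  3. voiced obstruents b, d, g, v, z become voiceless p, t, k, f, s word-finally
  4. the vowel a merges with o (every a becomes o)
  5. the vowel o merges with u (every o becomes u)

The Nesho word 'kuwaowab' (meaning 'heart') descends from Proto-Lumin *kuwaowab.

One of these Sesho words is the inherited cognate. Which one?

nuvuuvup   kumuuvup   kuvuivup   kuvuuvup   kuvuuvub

kuvuuvup

Sesho: start from *kuwaowab.
  rule 1 (unconditioned shift): kuwaowab → kuvaovab
  rule 2: no change — kuvaovab
  rule 3 (final devoicing): kuvaovab → kuvaovap
  rule 4 (vowel merger): kuvaovap → kuvoovop
  rule 5 (vowel merger): kuvoovop → kuvuuvup
  ⇒ Sesho kuvuuvup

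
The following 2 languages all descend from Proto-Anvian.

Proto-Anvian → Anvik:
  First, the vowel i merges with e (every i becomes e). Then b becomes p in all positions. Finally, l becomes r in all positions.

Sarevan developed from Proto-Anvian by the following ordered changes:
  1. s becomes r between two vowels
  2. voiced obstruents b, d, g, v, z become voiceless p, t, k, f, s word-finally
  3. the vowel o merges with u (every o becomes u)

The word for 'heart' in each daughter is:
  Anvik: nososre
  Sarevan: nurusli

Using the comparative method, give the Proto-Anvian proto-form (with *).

*nososli

Position 6: Anvik has r, Sarevan has l. Sarevan preserves l here (none of its changes turn any other segment into l), so the proto-segment is *l.
Position 7: Anvik has e, Sarevan has i. Sarevan preserves i here (none of its changes turn any other segment into i), so the proto-segment is *i.
Position 3: Anvik has s, Sarevan has r. Anvik preserves s here (none of its changes turn any other segment into s), so the proto-segment is *s.
Verify the candidate proto-form against each daughter:
Anvik: *nososli
  nososli → nososle   [vowel merger]
  nososle (rule 2 does not apply)
  nososle → nososre   [unconditioned shift]
  giving Anvik nososre.
Sarevan: start from *nososli.
  rule 1 (rhotacism): nososli → norosli
  rule 2: no change — norosli
  rule 3 (vowel merger): norosli → nurusli
  ⇒ Sarevan nurusli
*nososli is the unique common source.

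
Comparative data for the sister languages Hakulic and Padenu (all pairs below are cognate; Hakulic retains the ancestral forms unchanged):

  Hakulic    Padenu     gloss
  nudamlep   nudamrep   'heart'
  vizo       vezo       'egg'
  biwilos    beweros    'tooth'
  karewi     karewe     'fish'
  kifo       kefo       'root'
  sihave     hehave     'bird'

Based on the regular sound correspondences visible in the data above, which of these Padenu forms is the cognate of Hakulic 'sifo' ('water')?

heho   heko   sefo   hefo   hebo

hefo

sihave ~ hehave — Hakulic s corresponds to Padenu h word-initially before a front vowel.
kifo ~ kefo — Hakulic i corresponds to Padenu e after a consonant, before a labial obstruent.
Applying these to Hakulic 'sifo':
  sifo → hifo   (s→h word-initially before a front vowel)
  hifo → hefo   (i→e after a consonant, before a labial obstruent)
So the Padenu cognate is 'hefo'.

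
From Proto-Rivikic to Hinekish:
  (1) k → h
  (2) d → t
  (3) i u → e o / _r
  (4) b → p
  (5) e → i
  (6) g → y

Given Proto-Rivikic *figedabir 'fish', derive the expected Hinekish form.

fiyitapir

Hinekish: *figedabir
  figedabir (rule 1 does not apply)
  figedabir → figetabir   [unconditioned shift]
  figetabir → figetaber   [pre-rhotic lowering]
  figetaber → figetaper   [unconditioned shift]
  figetaper → figitapir   [vowel merger]
  figitapir → fiyitapir   [unconditioned shift]
  giving Hinekish fiyitapir.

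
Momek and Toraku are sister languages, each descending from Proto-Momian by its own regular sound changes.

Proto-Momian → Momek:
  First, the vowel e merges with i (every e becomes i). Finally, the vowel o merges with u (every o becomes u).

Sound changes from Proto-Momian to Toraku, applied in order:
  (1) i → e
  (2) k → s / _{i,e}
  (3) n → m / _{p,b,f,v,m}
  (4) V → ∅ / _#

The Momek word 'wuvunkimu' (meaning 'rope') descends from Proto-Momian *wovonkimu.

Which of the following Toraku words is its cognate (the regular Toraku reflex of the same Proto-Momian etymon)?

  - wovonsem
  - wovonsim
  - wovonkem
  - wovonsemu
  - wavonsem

wovonsem

Toraku: *wovonkimu > wovonkemu > wovonsemu > wovonsem  (by vowel merger, palatalisation, apocope)
Among the options, 'wovonsem' alone shows every Toraku change applied in order.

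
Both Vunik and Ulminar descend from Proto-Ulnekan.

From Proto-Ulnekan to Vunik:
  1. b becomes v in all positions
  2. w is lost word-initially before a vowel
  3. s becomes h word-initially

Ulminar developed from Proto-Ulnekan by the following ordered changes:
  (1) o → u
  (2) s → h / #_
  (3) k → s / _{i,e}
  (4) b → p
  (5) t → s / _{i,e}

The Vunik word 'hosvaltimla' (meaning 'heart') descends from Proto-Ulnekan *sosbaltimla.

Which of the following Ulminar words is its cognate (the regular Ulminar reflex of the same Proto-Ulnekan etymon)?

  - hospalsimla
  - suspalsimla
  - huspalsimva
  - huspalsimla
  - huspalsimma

huspalsimla

Ulminar: start from *sosbaltimla.
  rule 1 (vowel merger): sosbaltimla → susbaltimla
  rule 2 (debuccalisation): susbaltimla → husbaltimla
  rule 3: no change — husbaltimla
  rule 4 (unconditioned shift): husbaltimla → huspaltimla
  rule 5 (palatalisation): huspaltimla → huspalsimla
  ⇒ Ulminar huspalsimla
The other candidates each miss or misapply at least one Ulminar change.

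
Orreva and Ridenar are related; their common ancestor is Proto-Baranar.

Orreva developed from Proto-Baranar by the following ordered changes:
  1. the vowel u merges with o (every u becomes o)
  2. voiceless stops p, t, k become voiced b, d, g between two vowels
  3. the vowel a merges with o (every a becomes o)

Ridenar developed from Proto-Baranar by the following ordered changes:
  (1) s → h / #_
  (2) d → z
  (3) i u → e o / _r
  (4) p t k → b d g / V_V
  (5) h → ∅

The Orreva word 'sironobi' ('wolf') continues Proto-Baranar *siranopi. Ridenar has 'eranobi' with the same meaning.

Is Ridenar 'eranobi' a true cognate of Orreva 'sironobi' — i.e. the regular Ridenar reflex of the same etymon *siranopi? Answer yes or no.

yes

Derive the expected Ridenar reflex of *siranopi:
Ridenar: *siranopi
  siranopi → hiranopi   [debuccalisation]
  hiranopi (rule 2 does not apply)
  hiranopi → heranopi   [pre-rhotic lowering]
  heranopi → heranobi   [intervocalic voicing]
  heranobi → eranobi   [h-loss]
  giving Ridenar eranobi.
Ridenar 'eranobi' matches the regular reflex exactly, so the pair is cognate.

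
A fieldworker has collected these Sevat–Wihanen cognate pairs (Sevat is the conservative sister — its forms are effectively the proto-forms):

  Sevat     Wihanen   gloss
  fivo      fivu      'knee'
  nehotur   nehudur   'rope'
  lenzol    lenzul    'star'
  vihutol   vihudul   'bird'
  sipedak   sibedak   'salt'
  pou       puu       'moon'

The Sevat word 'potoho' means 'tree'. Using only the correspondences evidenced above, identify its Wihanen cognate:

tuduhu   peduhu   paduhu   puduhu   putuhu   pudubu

nehotur ~ nehudur, lenzol ~ lenzul — Sevat o corresponds to Wihanen u after a consonant, before a consonant other than r, m, n, p, b, f, v.
vihutol ~ vihudul — Sevat t corresponds to Wihanen d between vowels (before a back vowel).
fivo ~ fivu — Sevat o corresponds to Wihanen u word-finally.
Applying these to Sevat 'potoho':
  potoho → putoho   (o→u after a consonant, before a consonant other than r, m, n, p, b, f, v)
  putoho → pudoho   (t→d between vowels (before a back vowel))
  pudoho → puduho   (o→u after a consonant, before a consonant other than r, m, n, p, b, f, v)
  puduho → puduhu   (o→u word-finally)
So the Wihanen cognate is 'puduhu'.

puduhu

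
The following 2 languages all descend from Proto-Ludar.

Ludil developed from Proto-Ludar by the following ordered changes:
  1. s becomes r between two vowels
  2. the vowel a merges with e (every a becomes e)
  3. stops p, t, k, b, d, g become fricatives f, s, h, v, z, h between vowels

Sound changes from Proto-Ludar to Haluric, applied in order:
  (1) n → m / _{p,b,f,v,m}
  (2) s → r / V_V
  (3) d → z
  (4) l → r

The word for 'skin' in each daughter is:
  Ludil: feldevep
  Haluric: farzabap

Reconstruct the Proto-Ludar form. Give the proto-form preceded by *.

Position 2: Ludil has e, Haluric has a. Haluric preserves a here (none of its changes turn any other segment into a), so the proto-segment is *a.
Position 3: Ludil has l, Haluric has r. Ludil preserves l here (none of its changes turn any other segment into l), so the proto-segment is *l.
Continuing position by position gives *faldabap; check it forward:
Ludil: start from *faldabap.
  rule 1: no change — faldabap
  rule 2 (vowel merger): faldabap → feldebep
  rule 3 (intervocalic lenition): feldebep → feldevep
  ⇒ Ludil feldevep
Haluric: *faldabap
  faldabap (rule 1 does not apply)
  faldabap (rule 2 does not apply)
  faldabap → falzabap   [unconditioned shift]
  falzabap → farzabap   [unconditioned shift]
  giving Haluric farzabap.
No other proto-form is consistent with every reflex, so the reconstruction is *faldabap.

*faldabap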